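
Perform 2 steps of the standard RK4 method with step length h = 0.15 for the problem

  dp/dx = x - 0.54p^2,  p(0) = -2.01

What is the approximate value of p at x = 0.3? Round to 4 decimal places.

RK4: k1 = f(x_n, p_n); k2 = f(x_n + h/2, p_n + (h/2)·k1); k3 = f(x_n + h/2, p_n + (h/2)·k2); k4 = f(x_n + h, p_n + h·k3); p_{n+1} = p_n + (h/6)·(k1 + 2k2 + 2k3 + k4).
x=0.000000, p=-2.010000:
  k1 = f(0.000000, -2.010000) = -2.181654
  k2 = f(0.075000, -2.173624) = -2.476306
  k3 = f(0.075000, -2.195723) = -2.528448
  k4 = f(0.150000, -2.389267) = -2.932643
  p ← -2.010000 + (0.15/6)·(k1 + 2k2 + 2k3 + k4) = -2.388095
x=0.150000, p=-2.388095:
  k1 = f(0.150000, -2.388095) = -2.929619
  k2 = f(0.225000, -2.607817) = -3.447382
  k3 = f(0.225000, -2.646649) = -3.557565
  k4 = f(0.300000, -2.921730) = -4.309713
  p ← -2.388095 + (0.15/6)·(k1 + 2k2 + 2k3 + k4) = -2.919326
p(0.3) ≈ -2.9193

-2.9193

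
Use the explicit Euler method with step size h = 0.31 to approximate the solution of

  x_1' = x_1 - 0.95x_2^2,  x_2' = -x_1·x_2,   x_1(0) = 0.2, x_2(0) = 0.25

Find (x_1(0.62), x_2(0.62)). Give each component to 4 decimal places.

0.3029, 0.2168

Euler on (x_1,x_2): x_1_{n+1} = x_1_n + h·x_1', x_2_{n+1} = x_2_n + h·x_2'.
0.000000: (0.200000, 0.250000); f=(0.140625, -0.050000) → (0.243594, 0.234500)
0.310000: (0.243594, 0.234500); f=(0.191353, -0.057123) → (0.302913, 0.216792)
(x_1(0.62), x_2(0.62)) ≈ (0.3029, 0.2168)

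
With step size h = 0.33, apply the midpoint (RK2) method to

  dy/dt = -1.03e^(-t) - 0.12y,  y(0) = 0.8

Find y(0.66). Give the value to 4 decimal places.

Midpoint: k1 = f(t_n, y_n); k2 = f(t_n + h/2, y_n + (h/2)·k1); y_{n+1} = y_n + h·k2.
t=0.000000, y=0.800000:
  k1 = f(0.000000, 0.800000) = -1.126000
  k2 = f(0.165000, 0.614210) = -0.947036
  y ← 0.800000 + 0.33·(-0.947036) = 0.487478
t=0.330000, y=0.487478:
  k1 = f(0.330000, 0.487478) = -0.798989
  k2 = f(0.495000, 0.355645) = -0.670535
  y ← 0.487478 + 0.33·(-0.670535) = 0.266202
y(0.66) ≈ 0.2662

0.2662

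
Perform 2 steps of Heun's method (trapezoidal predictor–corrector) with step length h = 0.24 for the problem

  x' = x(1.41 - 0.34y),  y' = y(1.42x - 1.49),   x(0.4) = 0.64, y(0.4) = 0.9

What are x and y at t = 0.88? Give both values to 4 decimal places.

1.0978, 0.7782

Heun on (x,y): k1 = f(t_n, state_n); k2 = f(t_n + h, state_n + h·k1); state_{n+1} = state_n + (h/2)·(k1 + k2).
0.400000: (0.640000, 0.900000)
  k1 = (0.706560, -0.523080)
  predictor → (0.809574, 0.774461)
  k2 = (0.928325, -0.263630)
  → (0.836186, 0.805595)
0.640000: (0.836186, 0.805595)
  k1 = (0.949989, -0.243785)
  predictor → (1.064184, 0.747086)
  k2 = (1.230186, 0.015794)
  → (1.097807, 0.778236)
(x(0.88), y(0.88)) ≈ (1.0978, 0.7782)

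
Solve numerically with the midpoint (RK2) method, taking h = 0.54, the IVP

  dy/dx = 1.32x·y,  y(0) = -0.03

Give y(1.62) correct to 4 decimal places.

Midpoint: k1 = f(x_n, y_n); k2 = f(x_n + h/2, y_n + (h/2)·k1); y_{n+1} = y_n + h·k2.
x=0.000000, y=-0.030000:
  k1 = f(0.000000, -0.030000) = 0.000000
  k2 = f(0.270000, -0.030000) = -0.010692
  y ← -0.030000 + 0.54·(-0.010692) = -0.035774
x=0.540000, y=-0.035774:
  k1 = f(0.540000, -0.035774) = -0.025499
  k2 = f(0.810000, -0.042659) = -0.045611
  y ← -0.035774 + 0.54·(-0.045611) = -0.060403
x=1.080000, y=-0.060403:
  k1 = f(1.080000, -0.060403) = -0.086111
  k2 = f(1.350000, -0.083653) = -0.149070
  y ← -0.060403 + 0.54·(-0.149070) = -0.140901
y(1.62) ≈ -0.1409

-0.1409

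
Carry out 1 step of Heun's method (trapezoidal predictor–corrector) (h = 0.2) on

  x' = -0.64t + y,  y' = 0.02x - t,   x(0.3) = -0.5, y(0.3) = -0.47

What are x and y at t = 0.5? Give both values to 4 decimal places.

Heun on (x,y): k1 = f(t_n, state_n); k2 = f(t_n + h, state_n + h·k1); state_{n+1} = state_n + (h/2)·(k1 + k2).
0.300000: (-0.500000, -0.470000)
  k1 = (-0.662000, -0.310000)
  predictor → (-0.632400, -0.532000)
  k2 = (-0.852000, -0.512648)
  → (-0.651400, -0.552265)
(x(0.5), y(0.5)) ≈ (-0.6514, -0.5523)

-0.6514, -0.5523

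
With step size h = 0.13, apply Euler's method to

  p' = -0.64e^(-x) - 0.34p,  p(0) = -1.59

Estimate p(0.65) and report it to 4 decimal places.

Euler: p_{n+1} = p_n + h·f(x_n, p_n).
x=0.000000, p=-1.590000: f=-0.099400 → p ← -1.590000 + 0.13·(-0.099400) = -1.602922
x=0.130000, p=-1.602922: f=-0.016988 → p ← -1.602922 + 0.13·(-0.016988) = -1.605130
x=0.260000, p=-1.605130: f=0.052271 → p ← -1.605130 + 0.13·0.052271 = -1.598335
x=0.390000, p=-1.598335: f=0.110118 → p ← -1.598335 + 0.13·0.110118 = -1.584020
x=0.520000, p=-1.584020: f=0.158074 → p ← -1.584020 + 0.13·0.158074 = -1.563470
p(0.65) ≈ -1.5635

-1.5635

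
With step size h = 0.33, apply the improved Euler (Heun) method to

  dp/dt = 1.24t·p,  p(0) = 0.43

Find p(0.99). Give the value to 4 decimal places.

0.7802

Heun: k1 = f(t_n, p_n); k2 = f(t_n + h, p_n + h·k1); p_{n+1} = p_n + (h/2)·(k1 + k2).
t=0.000000, p=0.430000:
  k1 = f(0.000000, 0.430000) = 0.000000
  k2 = f(0.330000, 0.430000) = 0.175956
  p ← 0.430000 + (0.33/2)·(0.000000 + 0.175956) = 0.459033
t=0.330000, p=0.459033:
  k1 = f(0.330000, 0.459033) = 0.187836
  k2 = f(0.660000, 0.521019) = 0.426402
  p ← 0.459033 + (0.33/2)·(0.187836 + 0.426402) = 0.560382
t=0.660000, p=0.560382:
  k1 = f(0.660000, 0.560382) = 0.458617
  k2 = f(0.990000, 0.711725) = 0.873714
  p ← 0.560382 + (0.33/2)·(0.458617 + 0.873714) = 0.780217
p(0.99) ≈ 0.7802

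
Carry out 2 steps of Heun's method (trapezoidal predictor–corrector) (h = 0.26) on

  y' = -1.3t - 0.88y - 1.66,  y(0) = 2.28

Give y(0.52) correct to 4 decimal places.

Heun: k1 = f(t_n, y_n); k2 = f(t_n + h, y_n + h·k1); y_{n+1} = y_n + (h/2)·(k1 + k2).
t=0.000000, y=2.280000:
  k1 = f(0.000000, 2.280000) = -3.666400
  k2 = f(0.260000, 1.326736) = -3.165528
  y ← 2.280000 + (0.26/2)·(-3.666400 + (-3.165528)) = 1.391849
t=0.260000, y=1.391849:
  k1 = f(0.260000, 1.391849) = -3.222827
  k2 = f(0.520000, 0.553914) = -2.823445
  y ← 1.391849 + (0.26/2)·(-3.222827 + (-2.823445)) = 0.605834
y(0.52) ≈ 0.6058

0.6058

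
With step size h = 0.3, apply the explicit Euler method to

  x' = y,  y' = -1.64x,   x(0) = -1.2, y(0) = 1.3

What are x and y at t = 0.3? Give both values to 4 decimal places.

Euler on (x,y): x_{n+1} = x_n + h·x', y_{n+1} = y_n + h·y'.
0.000000: (-1.200000, 1.300000); f=(1.300000, 1.968000) → (-0.810000, 1.890400)
(x(0.3), y(0.3)) ≈ (-0.8100, 1.8904)

-0.8100, 1.8904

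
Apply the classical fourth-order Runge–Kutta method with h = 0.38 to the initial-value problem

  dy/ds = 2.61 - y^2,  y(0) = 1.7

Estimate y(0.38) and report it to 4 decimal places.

1.6416

RK4: k1 = f(s_n, y_n); k2 = f(s_n + h/2, y_n + (h/2)·k1); k3 = f(s_n + h/2, y_n + (h/2)·k2); k4 = f(s_n + h, y_n + h·k3); y_{n+1} = y_n + (h/6)·(k1 + 2k2 + 2k3 + k4).
s=0.000000, y=1.700000:
  k1 = f(0.000000, 1.700000) = -0.280000
  k2 = f(0.190000, 1.646800) = -0.101950
  k3 = f(0.190000, 1.680629) = -0.214515
  k4 = f(0.380000, 1.618484) = -0.009491
  y ← 1.700000 + (0.38/6)·(k1 + 2k2 + 2k3 + k4) = 1.641580
y(0.38) ≈ 1.6416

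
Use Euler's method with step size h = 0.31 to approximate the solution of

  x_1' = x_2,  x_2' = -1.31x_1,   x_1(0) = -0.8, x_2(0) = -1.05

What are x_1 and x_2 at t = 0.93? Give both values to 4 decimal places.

Euler on (x_1,x_2): x_1_{n+1} = x_1_n + h·x_1', x_2_{n+1} = x_2_n + h·x_2'.
0.000000: (-0.800000, -1.050000); f=(-1.050000, 1.048000) → (-1.125500, -0.725120)
0.310000: (-1.125500, -0.725120); f=(-0.725120, 1.474405) → (-1.350287, -0.268054)
0.620000: (-1.350287, -0.268054); f=(-0.268054, 1.768876) → (-1.433384, 0.280297)
(x_1(0.93), x_2(0.93)) ≈ (-1.4334, 0.2803)

-1.4334, 0.2803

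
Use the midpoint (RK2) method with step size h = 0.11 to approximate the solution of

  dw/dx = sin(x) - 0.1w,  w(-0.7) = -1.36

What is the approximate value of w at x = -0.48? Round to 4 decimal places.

Midpoint: k1 = f(x_n, w_n); k2 = f(x_n + h/2, w_n + (h/2)·k1); w_{n+1} = w_n + h·k2.
x=-0.700000, w=-1.360000:
  k1 = f(-0.700000, -1.360000) = -0.508218
  k2 = f(-0.645000, -1.387952) = -0.462403
  w ← -1.360000 + 0.11·(-0.462403) = -1.410864
x=-0.590000, w=-1.410864:
  k1 = f(-0.590000, -1.410864) = -0.415275
  k2 = f(-0.535000, -1.433704) = -0.366471
  w ← -1.410864 + 0.11·(-0.366471) = -1.451176
w(-0.48) ≈ -1.4512

-1.4512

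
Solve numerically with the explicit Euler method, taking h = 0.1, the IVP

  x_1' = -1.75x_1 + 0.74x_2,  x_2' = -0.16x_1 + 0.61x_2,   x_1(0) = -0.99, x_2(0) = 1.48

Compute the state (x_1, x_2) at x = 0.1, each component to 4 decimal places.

-0.7072, 1.5861

Euler on (x_1,x_2): x_1_{n+1} = x_1_n + h·x_1', x_2_{n+1} = x_2_n + h·x_2'.
0.000000: (-0.990000, 1.480000); f=(2.827700, 1.061200) → (-0.707230, 1.586120)
(x_1(0.1), x_2(0.1)) ≈ (-0.7072, 1.5861)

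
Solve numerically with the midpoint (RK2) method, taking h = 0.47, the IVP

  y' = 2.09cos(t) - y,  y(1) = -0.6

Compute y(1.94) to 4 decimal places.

Midpoint: k1 = f(t_n, y_n); k2 = f(t_n + h/2, y_n + (h/2)·k1); y_{n+1} = y_n + h·k2.
t=1.000000, y=-0.600000:
  k1 = f(1.000000, -0.600000) = 1.729232
  k2 = f(1.235000, -0.193631) = 0.882330
  y ← -0.600000 + 0.47·0.882330 = -0.185305
t=1.470000, y=-0.185305:
  k1 = f(1.470000, -0.185305) = 0.395613
  k2 = f(1.705000, -0.092336) = -0.187308
  y ← -0.185305 + 0.47·(-0.187308) = -0.273340
y(1.94) ≈ -0.2733

-0.2733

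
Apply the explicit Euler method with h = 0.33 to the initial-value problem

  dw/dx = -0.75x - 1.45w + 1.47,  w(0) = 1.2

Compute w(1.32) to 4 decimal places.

Euler: w_{n+1} = w_n + h·f(x_n, w_n).
x=0.000000, w=1.200000: f=-0.270000 → w ← 1.200000 + 0.33·(-0.270000) = 1.110900
x=0.330000, w=1.110900: f=-0.388305 → w ← 1.110900 + 0.33·(-0.388305) = 0.982759
x=0.660000, w=0.982759: f=-0.450001 → w ← 0.982759 + 0.33·(-0.450001) = 0.834259
x=0.990000, w=0.834259: f=-0.482176 → w ← 0.834259 + 0.33·(-0.482176) = 0.675141
w(1.32) ≈ 0.6751

0.6751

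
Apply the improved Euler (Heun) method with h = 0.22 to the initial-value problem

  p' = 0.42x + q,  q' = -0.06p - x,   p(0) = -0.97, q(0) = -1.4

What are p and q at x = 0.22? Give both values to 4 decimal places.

-1.2664, -1.4094

Heun on (p,q): k1 = f(x_n, state_n); k2 = f(x_n + h, state_n + h·k1); state_{n+1} = state_n + (h/2)·(k1 + k2).
0.000000: (-0.970000, -1.400000)
  k1 = (-1.400000, 0.058200)
  predictor → (-1.278000, -1.387196)
  k2 = (-1.294796, -0.143320)
  → (-1.266428, -1.409363)
(p(0.22), q(0.22)) ≈ (-1.2664, -1.4094)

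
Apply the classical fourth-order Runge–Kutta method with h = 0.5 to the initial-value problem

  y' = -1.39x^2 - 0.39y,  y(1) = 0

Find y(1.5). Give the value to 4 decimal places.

-1.0127

RK4: k1 = f(x_n, y_n); k2 = f(x_n + h/2, y_n + (h/2)·k1); k3 = f(x_n + h/2, y_n + (h/2)·k2); k4 = f(x_n + h, y_n + h·k3); y_{n+1} = y_n + (h/6)·(k1 + 2k2 + 2k3 + k4).
x=1.000000, y=0.000000:
  k1 = f(1.000000, 0.000000) = -1.390000
  k2 = f(1.250000, -0.347500) = -2.036350
  k3 = f(1.250000, -0.509088) = -1.973331
  k4 = f(1.500000, -0.986665) = -2.742700
  y ← 0.000000 + (0.5/6)·(k1 + 2k2 + 2k3 + k4) = -1.012672
y(1.5) ≈ -1.0127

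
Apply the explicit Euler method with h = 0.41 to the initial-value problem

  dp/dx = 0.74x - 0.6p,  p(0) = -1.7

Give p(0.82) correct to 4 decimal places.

Euler: p_{n+1} = p_n + h·f(x_n, p_n).
x=0.000000, p=-1.700000: f=1.020000 → p ← -1.700000 + 0.41·1.020000 = -1.281800
x=0.410000, p=-1.281800: f=1.072480 → p ← -1.281800 + 0.41·1.072480 = -0.842083
p(0.82) ≈ -0.8421

-0.8421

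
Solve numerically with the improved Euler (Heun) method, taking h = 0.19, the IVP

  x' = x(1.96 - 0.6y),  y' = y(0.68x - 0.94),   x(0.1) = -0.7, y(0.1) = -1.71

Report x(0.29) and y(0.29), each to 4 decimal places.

-1.1810, -1.2798

Heun on (x,y): k1 = f(t_n, state_n); k2 = f(t_n + h, state_n + h·k1); state_{n+1} = state_n + (h/2)·(k1 + k2).
0.100000: (-0.700000, -1.710000)
  k1 = (-2.090200, 2.421360)
  predictor → (-1.097138, -1.249942)
  k2 = (-2.973206, 2.107469)
  → (-1.181024, -1.279761)
(x(0.29), y(0.29)) ≈ (-1.1810, -1.2798)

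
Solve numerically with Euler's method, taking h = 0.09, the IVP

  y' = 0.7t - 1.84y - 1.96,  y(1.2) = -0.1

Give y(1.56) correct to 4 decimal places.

-0.3317

Euler: y_{n+1} = y_n + h·f(t_n, y_n).
t=1.200000, y=-0.100000: f=-0.936000 → y ← -0.100000 + 0.09·(-0.936000) = -0.184240
t=1.290000, y=-0.184240: f=-0.717998 → y ← -0.184240 + 0.09·(-0.717998) = -0.248860
t=1.380000, y=-0.248860: f=-0.536098 → y ← -0.248860 + 0.09·(-0.536098) = -0.297109
t=1.470000, y=-0.297109: f=-0.384320 → y ← -0.297109 + 0.09·(-0.384320) = -0.331697
y(1.56) ≈ -0.3317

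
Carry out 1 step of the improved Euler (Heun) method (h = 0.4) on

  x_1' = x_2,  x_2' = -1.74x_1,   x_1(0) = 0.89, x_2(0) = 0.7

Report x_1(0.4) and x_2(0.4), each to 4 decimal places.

Heun on (x_1,x_2): k1 = f(t_n, state_n); k2 = f(t_n + h, state_n + h·k1); state_{n+1} = state_n + (h/2)·(k1 + k2).
0.000000: (0.890000, 0.700000)
  k1 = (0.700000, -1.548600)
  predictor → (1.170000, 0.080560)
  k2 = (0.080560, -2.035800)
  → (1.046112, -0.016880)
(x_1(0.4), x_2(0.4)) ≈ (1.0461, -0.0169)

1.0461, -0.0169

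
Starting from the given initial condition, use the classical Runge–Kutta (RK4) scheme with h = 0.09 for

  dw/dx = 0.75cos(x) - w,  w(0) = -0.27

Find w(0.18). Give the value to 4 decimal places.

RK4: k1 = f(x_n, w_n); k2 = f(x_n + h/2, w_n + (h/2)·k1); k3 = f(x_n + h/2, w_n + (h/2)·k2); k4 = f(x_n + h, w_n + h·k3); w_{n+1} = w_n + (h/6)·(k1 + 2k2 + 2k3 + k4).
x=0.000000, w=-0.270000:
  k1 = f(0.000000, -0.270000) = 1.020000
  k2 = f(0.045000, -0.224100) = 0.973341
  k3 = f(0.045000, -0.226200) = 0.975440
  k4 = f(0.090000, -0.182210) = 0.929175
  w ← -0.270000 + (0.09/6)·(k1 + 2k2 + 2k3 + k4) = -0.182299
x=0.090000, w=-0.182299:
  k1 = f(0.090000, -0.182299) = 0.929263
  k2 = f(0.135000, -0.140482) = 0.883658
  k3 = f(0.135000, -0.142534) = 0.885710
  k4 = f(0.180000, -0.102585) = 0.840468
  w ← -0.182299 + (0.09/6)·(k1 + 2k2 + 2k3 + k4) = -0.102672
w(0.18) ≈ -0.1027

-0.1027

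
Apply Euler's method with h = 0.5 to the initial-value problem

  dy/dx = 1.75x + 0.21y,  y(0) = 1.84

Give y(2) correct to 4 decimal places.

Euler: y_{n+1} = y_n + h·f(x_n, y_n).
x=0.000000, y=1.840000: f=0.386400 → y ← 1.840000 + 0.5·0.386400 = 2.033200
x=0.500000, y=2.033200: f=1.301972 → y ← 2.033200 + 0.5·1.301972 = 2.684186
x=1.000000, y=2.684186: f=2.313679 → y ← 2.684186 + 0.5·2.313679 = 3.841026
x=1.500000, y=3.841026: f=3.431615 → y ← 3.841026 + 0.5·3.431615 = 5.556833
y(2) ≈ 5.5568

5.5568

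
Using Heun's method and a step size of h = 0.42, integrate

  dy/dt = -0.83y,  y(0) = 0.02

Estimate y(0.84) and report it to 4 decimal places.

Heun: k1 = f(t_n, y_n); k2 = f(t_n + h, y_n + h·k1); y_{n+1} = y_n + (h/2)·(k1 + k2).
t=0.000000, y=0.020000:
  k1 = f(0.000000, 0.020000) = -0.016600
  k2 = f(0.420000, 0.013028) = -0.010813
  y ← 0.020000 + (0.42/2)·(-0.016600 + (-0.010813)) = 0.014243
t=0.420000, y=0.014243:
  k1 = f(0.420000, 0.014243) = -0.011822
  k2 = f(0.840000, 0.009278) = -0.007701
  y ← 0.014243 + (0.42/2)·(-0.011822 + (-0.007701)) = 0.010143
y(0.84) ≈ 0.0101

0.0101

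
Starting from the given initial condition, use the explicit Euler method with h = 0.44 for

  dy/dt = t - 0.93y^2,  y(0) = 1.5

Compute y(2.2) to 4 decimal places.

1.3824

Euler: y_{n+1} = y_n + h·f(t_n, y_n).
t=0.000000, y=1.500000: f=-2.092500 → y ← 1.500000 + 0.44·(-2.092500) = 0.579300
t=0.440000, y=0.579300: f=0.127903 → y ← 0.579300 + 0.44·0.127903 = 0.635577
t=0.880000, y=0.635577: f=0.504319 → y ← 0.635577 + 0.44·0.504319 = 0.857477
t=1.320000, y=0.857477: f=0.636201 → y ← 0.857477 + 0.44·0.636201 = 1.137406
t=1.760000, y=1.137406: f=0.556866 → y ← 1.137406 + 0.44·0.556866 = 1.382427
y(2.2) ≈ 1.3824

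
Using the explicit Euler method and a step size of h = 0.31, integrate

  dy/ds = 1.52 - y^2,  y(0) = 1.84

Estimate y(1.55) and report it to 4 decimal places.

Euler: y_{n+1} = y_n + h·f(s_n, y_n).
s=0.000000, y=1.840000: f=-1.865600 → y ← 1.840000 + 0.31·(-1.865600) = 1.261664
s=0.310000, y=1.261664: f=-0.071796 → y ← 1.261664 + 0.31·(-0.071796) = 1.239407
s=0.620000, y=1.239407: f=-0.016130 → y ← 1.239407 + 0.31·(-0.016130) = 1.234407
s=0.930000, y=1.234407: f=-0.003760 → y ← 1.234407 + 0.31·(-0.003760) = 1.233241
s=1.240000, y=1.233241: f=-0.000884 → y ← 1.233241 + 0.31·(-0.000884) = 1.232967
y(1.55) ≈ 1.2330

1.2330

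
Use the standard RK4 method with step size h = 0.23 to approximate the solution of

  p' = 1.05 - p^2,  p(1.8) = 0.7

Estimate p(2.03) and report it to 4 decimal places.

0.8092

RK4: k1 = f(s_n, p_n); k2 = f(s_n + h/2, p_n + (h/2)·k1); k3 = f(s_n + h/2, p_n + (h/2)·k2); k4 = f(s_n + h, p_n + h·k3); p_{n+1} = p_n + (h/6)·(k1 + 2k2 + 2k3 + k4).
s=1.800000, p=0.700000:
  k1 = f(1.800000, 0.700000) = 0.560000
  k2 = f(1.915000, 0.764400) = 0.465693
  k3 = f(1.915000, 0.753555) = 0.482155
  k4 = f(2.030000, 0.810896) = 0.392448
  p ← 0.700000 + (0.23/6)·(k1 + 2k2 + 2k3 + k4) = 0.809179
p(2.03) ≈ 0.8092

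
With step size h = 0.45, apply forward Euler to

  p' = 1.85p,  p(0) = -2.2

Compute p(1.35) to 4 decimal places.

Euler: p_{n+1} = p_n + h·f(x_n, p_n).
x=0.000000, p=-2.200000: f=-4.070000 → p ← -2.200000 + 0.45·(-4.070000) = -4.031500
x=0.450000, p=-4.031500: f=-7.458275 → p ← -4.031500 + 0.45·(-7.458275) = -7.387724
x=0.900000, p=-7.387724: f=-13.667289 → p ← -7.387724 + 0.45·(-13.667289) = -13.538004
p(1.35) ≈ -13.5380

-13.5380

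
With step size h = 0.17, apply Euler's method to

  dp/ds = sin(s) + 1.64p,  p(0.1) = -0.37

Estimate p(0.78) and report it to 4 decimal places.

-0.6899

Euler: p_{n+1} = p_n + h·f(s_n, p_n).
s=0.100000, p=-0.370000: f=-0.506967 → p ← -0.370000 + 0.17·(-0.506967) = -0.456184
s=0.270000, p=-0.456184: f=-0.481411 → p ← -0.456184 + 0.17·(-0.481411) = -0.538024
s=0.440000, p=-0.538024: f=-0.456420 → p ← -0.538024 + 0.17·(-0.456420) = -0.615616
s=0.610000, p=-0.615616: f=-0.436742 → p ← -0.615616 + 0.17·(-0.436742) = -0.689862
p(0.78) ≈ -0.6899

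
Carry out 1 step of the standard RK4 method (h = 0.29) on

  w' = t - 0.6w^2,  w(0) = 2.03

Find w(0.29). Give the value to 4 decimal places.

1.5354

RK4: k1 = f(t_n, w_n); k2 = f(t_n + h/2, w_n + (h/2)·k1); k3 = f(t_n + h/2, w_n + (h/2)·k2); k4 = f(t_n + h, w_n + h·k3); w_{n+1} = w_n + (h/6)·(k1 + 2k2 + 2k3 + k4).
t=0.000000, w=2.030000:
  k1 = f(0.000000, 2.030000) = -2.472540
  k2 = f(0.145000, 1.671482) = -1.531311
  k3 = f(0.145000, 1.807960) = -1.816232
  k4 = f(0.290000, 1.503293) = -1.065934
  w ← 2.030000 + (0.29/6)·(k1 + 2k2 + 2k3 + k4) = 1.535378
w(0.29) ≈ 1.5354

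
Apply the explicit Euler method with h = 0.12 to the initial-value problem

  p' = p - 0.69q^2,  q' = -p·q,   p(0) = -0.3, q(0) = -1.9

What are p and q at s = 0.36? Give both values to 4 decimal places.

Euler on (p,q): p_{n+1} = p_n + h·p', q_{n+1} = q_n + h·q'.
0.000000: (-0.300000, -1.900000); f=(-2.790900, -0.570000) → (-0.634908, -1.968400)
0.120000: (-0.634908, -1.968400); f=(-3.308381, -1.249753) → (-1.031914, -2.118370)
0.240000: (-1.031914, -2.118370); f=(-4.128284, -2.185975) → (-1.527308, -2.380687)
(p(0.36), q(0.36)) ≈ (-1.5273, -2.3807)

-1.5273, -2.3807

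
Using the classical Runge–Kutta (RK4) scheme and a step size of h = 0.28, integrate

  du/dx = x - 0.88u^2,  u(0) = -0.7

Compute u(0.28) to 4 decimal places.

RK4: k1 = f(x_n, u_n); k2 = f(x_n + h/2, u_n + (h/2)·k1); k3 = f(x_n + h/2, u_n + (h/2)·k2); k4 = f(x_n + h, u_n + h·k3); u_{n+1} = u_n + (h/6)·(k1 + 2k2 + 2k3 + k4).
x=0.000000, u=-0.700000:
  k1 = f(0.000000, -0.700000) = -0.431200
  k2 = f(0.140000, -0.760368) = -0.368780
  k3 = f(0.140000, -0.751629) = -0.357153
  k4 = f(0.280000, -0.800003) = -0.283204
  u ← -0.700000 + (0.28/6)·(k1 + 2k2 + 2k3 + k4) = -0.801093
u(0.28) ≈ -0.8011

-0.8011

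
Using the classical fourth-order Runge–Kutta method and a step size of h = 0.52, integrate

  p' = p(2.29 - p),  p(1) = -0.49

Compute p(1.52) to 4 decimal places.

RK4: k1 = f(t_n, p_n); k2 = f(t_n + h/2, p_n + (h/2)·k1); k3 = f(t_n + h/2, p_n + (h/2)·k2); k4 = f(t_n + h, p_n + h·k3); p_{n+1} = p_n + (h/6)·(k1 + 2k2 + 2k3 + k4).
t=1.000000, p=-0.490000:
  k1 = f(1.000000, -0.490000) = -1.362200
  k2 = f(1.260000, -0.844172) = -2.645780
  k3 = f(1.260000, -1.177903) = -4.084853
  k4 = f(1.520000, -2.614123) = -12.819984
  p ← -0.490000 + (0.52/6)·(k1 + 2k2 + 2k3 + k4) = -2.885766
p(1.52) ≈ -2.8858

-2.8858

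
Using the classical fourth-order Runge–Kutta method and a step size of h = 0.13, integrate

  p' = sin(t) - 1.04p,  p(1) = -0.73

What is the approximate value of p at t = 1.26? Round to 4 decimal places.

RK4: k1 = f(t_n, p_n); k2 = f(t_n + h/2, p_n + (h/2)·k1); k3 = f(t_n + h/2, p_n + (h/2)·k2); k4 = f(t_n + h, p_n + h·k3); p_{n+1} = p_n + (h/6)·(k1 + 2k2 + 2k3 + k4).
t=1.000000, p=-0.730000:
  k1 = f(1.000000, -0.730000) = 1.600671
  k2 = f(1.065000, -0.625956) = 1.525784
  k3 = f(1.065000, -0.630824) = 1.530846
  k4 = f(1.130000, -0.530990) = 1.456642
  p ← -0.730000 + (0.13/6)·(k1 + 2k2 + 2k3 + k4) = -0.531304
t=1.130000, p=-0.531304:
  k1 = f(1.130000, -0.531304) = 1.456969
  k2 = f(1.195000, -0.436601) = 1.384281
  k3 = f(1.195000, -0.441326) = 1.389195
  k4 = f(1.260000, -0.350709) = 1.316828
  p ← -0.531304 + (0.13/6)·(k1 + 2k2 + 2k3 + k4) = -0.351021
p(1.26) ≈ -0.3510

-0.3510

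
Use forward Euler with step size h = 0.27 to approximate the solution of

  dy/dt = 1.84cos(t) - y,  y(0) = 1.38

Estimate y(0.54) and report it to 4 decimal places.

1.5769

Euler: y_{n+1} = y_n + h·f(t_n, y_n).
t=0.000000, y=1.380000: f=0.460000 → y ← 1.380000 + 0.27·0.460000 = 1.504200
t=0.270000, y=1.504200: f=0.269138 → y ← 1.504200 + 0.27·0.269138 = 1.576867
y(0.54) ≈ 1.5769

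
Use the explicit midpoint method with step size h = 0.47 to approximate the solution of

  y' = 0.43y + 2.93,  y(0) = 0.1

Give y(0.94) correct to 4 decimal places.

3.5194

Midpoint: k1 = f(t_n, y_n); k2 = f(t_n + h/2, y_n + (h/2)·k1); y_{n+1} = y_n + h·k2.
t=0.000000, y=0.100000:
  k1 = f(0.000000, 0.100000) = 2.973000
  k2 = f(0.235000, 0.798655) = 3.273422
  y ← 0.100000 + 0.47·3.273422 = 1.638508
t=0.470000, y=1.638508:
  k1 = f(0.470000, 1.638508) = 3.634559
  k2 = f(0.705000, 2.492629) = 4.001831
  y ← 1.638508 + 0.47·4.001831 = 3.519369
y(0.94) ≈ 3.5194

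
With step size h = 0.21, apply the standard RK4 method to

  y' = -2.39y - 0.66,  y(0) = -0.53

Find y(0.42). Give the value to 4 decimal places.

RK4: k1 = f(t_n, y_n); k2 = f(t_n + h/2, y_n + (h/2)·k1); k3 = f(t_n + h/2, y_n + (h/2)·k2); k4 = f(t_n + h, y_n + h·k3); y_{n+1} = y_n + (h/6)·(k1 + 2k2 + 2k3 + k4).
t=0.000000, y=-0.530000:
  k1 = f(0.000000, -0.530000) = 0.606700
  k2 = f(0.105000, -0.466297) = 0.454449
  k3 = f(0.105000, -0.482283) = 0.492656
  k4 = f(0.210000, -0.426542) = 0.359436
  y ← -0.530000 + (0.21/6)·(k1 + 2k2 + 2k3 + k4) = -0.429888
t=0.210000, y=-0.429888:
  k1 = f(0.210000, -0.429888) = 0.367432
  k2 = f(0.315000, -0.391308) = 0.275225
  k3 = f(0.315000, -0.400989) = 0.298364
  k4 = f(0.420000, -0.367231) = 0.217683
  y ← -0.429888 + (0.21/6)·(k1 + 2k2 + 2k3 + k4) = -0.369258
y(0.42) ≈ -0.3693

-0.3693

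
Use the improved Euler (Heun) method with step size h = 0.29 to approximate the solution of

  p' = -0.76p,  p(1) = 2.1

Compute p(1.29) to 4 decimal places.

Heun: k1 = f(s_n, p_n); k2 = f(s_n + h, p_n + h·k1); p_{n+1} = p_n + (h/2)·(k1 + k2).
s=1.000000, p=2.100000:
  k1 = f(1.000000, 2.100000) = -1.596000
  k2 = f(1.290000, 1.637160) = -1.244242
  p ← 2.100000 + (0.29/2)·(-1.596000 + (-1.244242)) = 1.688165
p(1.29) ≈ 1.6882

1.6882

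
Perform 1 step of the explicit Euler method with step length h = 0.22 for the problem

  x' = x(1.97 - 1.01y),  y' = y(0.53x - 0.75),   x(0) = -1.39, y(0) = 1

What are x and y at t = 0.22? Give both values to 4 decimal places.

Euler on (x,y): x_{n+1} = x_n + h·x', y_{n+1} = y_n + h·y'.
0.000000: (-1.390000, 1.000000); f=(-1.334400, -1.486700) → (-1.683568, 0.672926)
(x(0.22), y(0.22)) ≈ (-1.6836, 0.6729)

-1.6836, 0.6729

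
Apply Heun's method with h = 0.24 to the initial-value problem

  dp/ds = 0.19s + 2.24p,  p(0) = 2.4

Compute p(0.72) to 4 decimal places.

Heun: k1 = f(s_n, p_n); k2 = f(s_n + h, p_n + h·k1); p_{n+1} = p_n + (h/2)·(k1 + k2).
s=0.000000, p=2.400000:
  k1 = f(0.000000, 2.400000) = 5.376000
  k2 = f(0.240000, 3.690240) = 8.311738
  p ← 2.400000 + (0.24/2)·(5.376000 + 8.311738) = 4.042529
s=0.240000, p=4.042529:
  k1 = f(0.240000, 4.042529) = 9.100864
  k2 = f(0.480000, 6.226736) = 14.039088
  p ← 4.042529 + (0.24/2)·(9.100864 + 14.039088) = 6.819323
s=0.480000, p=6.819323:
  k1 = f(0.480000, 6.819323) = 15.366483
  k2 = f(0.720000, 10.507279) = 23.673104
  p ← 6.819323 + (0.24/2)·(15.366483 + 23.673104) = 11.504073
p(0.72) ≈ 11.5041

11.5041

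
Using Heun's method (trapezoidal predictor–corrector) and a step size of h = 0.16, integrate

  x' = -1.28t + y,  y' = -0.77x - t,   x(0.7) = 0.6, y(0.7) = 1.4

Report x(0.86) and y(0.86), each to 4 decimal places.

Heun on (x,y): k1 = f(t_n, state_n); k2 = f(t_n + h, state_n + h·k1); state_{n+1} = state_n + (h/2)·(k1 + k2).
0.700000: (0.600000, 1.400000)
  k1 = (0.504000, -1.162000)
  predictor → (0.680640, 1.214080)
  k2 = (0.113280, -1.384093)
  → (0.649382, 1.196313)
(x(0.86), y(0.86)) ≈ (0.6494, 1.1963)

0.6494, 1.1963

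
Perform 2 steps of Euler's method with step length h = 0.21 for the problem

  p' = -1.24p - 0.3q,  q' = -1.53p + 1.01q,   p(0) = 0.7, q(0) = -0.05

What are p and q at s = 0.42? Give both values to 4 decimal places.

Euler on (p,q): p_{n+1} = p_n + h·p', q_{n+1} = q_n + h·q'.
0.000000: (0.700000, -0.050000); f=(-0.853000, -1.121500) → (0.520870, -0.285515)
0.210000: (0.520870, -0.285515); f=(-0.560224, -1.085301) → (0.403223, -0.513428)
(p(0.42), q(0.42)) ≈ (0.4032, -0.5134)

0.4032, -0.5134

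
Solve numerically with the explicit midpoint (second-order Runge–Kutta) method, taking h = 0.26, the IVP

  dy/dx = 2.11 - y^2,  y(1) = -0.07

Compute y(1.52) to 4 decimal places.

Midpoint: k1 = f(x_n, y_n); k2 = f(x_n + h/2, y_n + (h/2)·k1); y_{n+1} = y_n + h·k2.
x=1.000000, y=-0.070000:
  k1 = f(1.000000, -0.070000) = 2.105100
  k2 = f(1.130000, 0.203663) = 2.068521
  y ← -0.070000 + 0.26·2.068521 = 0.467816
x=1.260000, y=0.467816:
  k1 = f(1.260000, 0.467816) = 1.891149
  k2 = f(1.390000, 0.713665) = 1.600682
  y ← 0.467816 + 0.26·1.600682 = 0.883993
y(1.52) ≈ 0.8840

0.8840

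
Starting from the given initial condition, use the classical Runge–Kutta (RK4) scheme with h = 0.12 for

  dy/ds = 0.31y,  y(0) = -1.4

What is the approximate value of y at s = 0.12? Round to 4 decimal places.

RK4: k1 = f(s_n, y_n); k2 = f(s_n + h/2, y_n + (h/2)·k1); k3 = f(s_n + h/2, y_n + (h/2)·k2); k4 = f(s_n + h, y_n + h·k3); y_{n+1} = y_n + (h/6)·(k1 + 2k2 + 2k3 + k4).
s=0.000000, y=-1.400000:
  k1 = f(0.000000, -1.400000) = -0.434000
  k2 = f(0.060000, -1.426040) = -0.442072
  k3 = f(0.060000, -1.426524) = -0.442223
  k4 = f(0.120000, -1.453067) = -0.450451
  y ← -1.400000 + (0.12/6)·(k1 + 2k2 + 2k3 + k4) = -1.453061
y(0.12) ≈ -1.4531

-1.4531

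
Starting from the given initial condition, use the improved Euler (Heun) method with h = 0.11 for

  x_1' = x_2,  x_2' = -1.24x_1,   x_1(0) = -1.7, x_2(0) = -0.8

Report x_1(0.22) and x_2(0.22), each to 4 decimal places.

Heun on (x_1,x_2): k1 = f(t_n, state_n); k2 = f(t_n + h, state_n + h·k1); state_{n+1} = state_n + (h/2)·(k1 + k2).
0.000000: (-1.700000, -0.800000)
  k1 = (-0.800000, 2.108000)
  predictor → (-1.788000, -0.568120)
  k2 = (-0.568120, 2.217120)
  → (-1.775247, -0.562118)
0.110000: (-1.775247, -0.562118)
  k1 = (-0.562118, 2.201306)
  predictor → (-1.837080, -0.319975)
  k2 = (-0.319975, 2.277979)
  → (-1.823762, -0.315758)
(x_1(0.22), x_2(0.22)) ≈ (-1.8238, -0.3158)

-1.8238, -0.3158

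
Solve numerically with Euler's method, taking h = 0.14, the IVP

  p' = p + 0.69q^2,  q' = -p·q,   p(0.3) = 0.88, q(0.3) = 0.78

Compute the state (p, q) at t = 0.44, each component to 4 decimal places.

Euler on (p,q): p_{n+1} = p_n + h·p', q_{n+1} = q_n + h·q'.
0.300000: (0.880000, 0.780000); f=(1.299796, -0.686400) → (1.061971, 0.683904)
(p(0.44), q(0.44)) ≈ (1.0620, 0.6839)

1.0620, 0.6839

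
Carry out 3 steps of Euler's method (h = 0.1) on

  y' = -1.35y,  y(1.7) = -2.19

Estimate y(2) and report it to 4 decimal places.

Euler: y_{n+1} = y_n + h·f(s_n, y_n).
s=1.700000, y=-2.190000: f=2.956500 → y ← -2.190000 + 0.1·2.956500 = -1.894350
s=1.800000, y=-1.894350: f=2.557373 → y ← -1.894350 + 0.1·2.557373 = -1.638613
s=1.900000, y=-1.638613: f=2.212127 → y ← -1.638613 + 0.1·2.212127 = -1.417400
y(2) ≈ -1.4174

-1.4174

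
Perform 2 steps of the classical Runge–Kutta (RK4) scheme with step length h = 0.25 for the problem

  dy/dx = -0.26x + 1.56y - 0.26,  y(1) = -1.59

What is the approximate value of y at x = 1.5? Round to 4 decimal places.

-3.9048

RK4: k1 = f(x_n, y_n); k2 = f(x_n + h/2, y_n + (h/2)·k1); k3 = f(x_n + h/2, y_n + (h/2)·k2); k4 = f(x_n + h, y_n + h·k3); y_{n+1} = y_n + (h/6)·(k1 + 2k2 + 2k3 + k4).
x=1.000000, y=-1.590000:
  k1 = f(1.000000, -1.590000) = -3.000400
  k2 = f(1.125000, -1.965050) = -3.617978
  k3 = f(1.125000, -2.042247) = -3.738406
  k4 = f(1.250000, -2.524601) = -4.523378
  y ← -1.590000 + (0.25/6)·(k1 + 2k2 + 2k3 + k4) = -2.516523
x=1.250000, y=-2.516523:
  k1 = f(1.250000, -2.516523) = -4.510775
  k2 = f(1.375000, -3.080370) = -5.422877
  k3 = f(1.375000, -3.194382) = -5.600736
  k4 = f(1.500000, -3.916707) = -6.760063
  y ← -2.516523 + (0.25/6)·(k1 + 2k2 + 2k3 + k4) = -3.904775
y(1.5) ≈ -3.9048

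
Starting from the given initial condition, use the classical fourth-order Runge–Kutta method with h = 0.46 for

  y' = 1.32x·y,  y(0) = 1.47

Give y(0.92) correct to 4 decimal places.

RK4: k1 = f(x_n, y_n); k2 = f(x_n + h/2, y_n + (h/2)·k1); k3 = f(x_n + h/2, y_n + (h/2)·k2); k4 = f(x_n + h, y_n + h·k3); y_{n+1} = y_n + (h/6)·(k1 + 2k2 + 2k3 + k4).
x=0.000000, y=1.470000:
  k1 = f(0.000000, 1.470000) = 0.000000
  k2 = f(0.230000, 1.470000) = 0.446292
  k3 = f(0.230000, 1.572647) = 0.477456
  k4 = f(0.460000, 1.689630) = 1.025943
  y ← 1.470000 + (0.46/6)·(k1 + 2k2 + 2k3 + k4) = 1.690297
x=0.460000, y=1.690297:
  k1 = f(0.460000, 1.690297) = 1.026348
  k2 = f(0.690000, 1.926357) = 1.754526
  k3 = f(0.690000, 2.093838) = 1.907068
  k4 = f(0.920000, 2.567548) = 3.118030
  y ← 1.690297 + (0.46/6)·(k1 + 2k2 + 2k3 + k4) = 2.569477
y(0.92) ≈ 2.5695

2.5695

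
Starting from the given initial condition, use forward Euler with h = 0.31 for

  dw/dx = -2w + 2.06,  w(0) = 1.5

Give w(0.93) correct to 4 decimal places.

Euler: w_{n+1} = w_n + h·f(x_n, w_n).
x=0.000000, w=1.500000: f=-0.940000 → w ← 1.500000 + 0.31·(-0.940000) = 1.208600
x=0.310000, w=1.208600: f=-0.357200 → w ← 1.208600 + 0.31·(-0.357200) = 1.097868
x=0.620000, w=1.097868: f=-0.135736 → w ← 1.097868 + 0.31·(-0.135736) = 1.055790
w(0.93) ≈ 1.0558

1.0558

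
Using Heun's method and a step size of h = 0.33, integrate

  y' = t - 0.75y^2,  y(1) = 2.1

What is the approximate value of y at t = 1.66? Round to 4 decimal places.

Heun: k1 = f(t_n, y_n); k2 = f(t_n + h, y_n + h·k1); y_{n+1} = y_n + (h/2)·(k1 + k2).
t=1.000000, y=2.100000:
  k1 = f(1.000000, 2.100000) = -2.307500
  k2 = f(1.330000, 1.338525) = -0.013737
  y ← 2.100000 + (0.33/2)·(-2.307500 + (-0.013737)) = 1.716996
t=1.330000, y=1.716996:
  k1 = f(1.330000, 1.716996) = -0.881056
  k2 = f(1.660000, 1.426247) = 0.134364
  y ← 1.716996 + (0.33/2)·(-0.881056 + 0.134364) = 1.593792
y(1.66) ≈ 1.5938

1.5938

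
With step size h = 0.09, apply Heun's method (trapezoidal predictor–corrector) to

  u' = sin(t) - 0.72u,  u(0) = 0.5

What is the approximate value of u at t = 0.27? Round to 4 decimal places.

Heun: k1 = f(t_n, u_n); k2 = f(t_n + h, u_n + h·k1); u_{n+1} = u_n + (h/2)·(k1 + k2).
t=0.000000, u=0.500000:
  k1 = f(0.000000, 0.500000) = -0.360000
  k2 = f(0.090000, 0.467600) = -0.246793
  u ← 0.500000 + (0.09/2)·(-0.360000 + (-0.246793)) = 0.472694
t=0.090000, u=0.472694:
  k1 = f(0.090000, 0.472694) = -0.250461
  k2 = f(0.180000, 0.450153) = -0.145080
  u ← 0.472694 + (0.09/2)·(-0.250461 + (-0.145080)) = 0.454895
t=0.180000, u=0.454895:
  k1 = f(0.180000, 0.454895) = -0.148495
  k2 = f(0.270000, 0.441530) = -0.051170
  u ← 0.454895 + (0.09/2)·(-0.148495 + (-0.051170)) = 0.445910
u(0.27) ≈ 0.4459

0.4459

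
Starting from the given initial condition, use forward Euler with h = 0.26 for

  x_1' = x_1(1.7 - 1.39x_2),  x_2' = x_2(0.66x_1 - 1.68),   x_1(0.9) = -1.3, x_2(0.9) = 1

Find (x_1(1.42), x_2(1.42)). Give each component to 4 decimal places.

Euler on (x_1,x_2): x_1_{n+1} = x_1_n + h·x_1', x_2_{n+1} = x_2_n + h·x_2'.
0.900000: (-1.300000, 1.000000); f=(-0.403000, -2.538000) → (-1.404780, 0.340120)
1.160000: (-1.404780, 0.340120); f=(-1.723993, -0.886745) → (-1.853018, 0.109566)
(x_1(1.42), x_2(1.42)) ≈ (-1.8530, 0.1096)

-1.8530, 0.1096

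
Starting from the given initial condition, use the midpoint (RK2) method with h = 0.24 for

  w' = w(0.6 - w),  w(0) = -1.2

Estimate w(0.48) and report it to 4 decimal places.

-3.7843

Midpoint: k1 = f(t_n, w_n); k2 = f(t_n + h/2, w_n + (h/2)·k1); w_{n+1} = w_n + h·k2.
t=0.000000, w=-1.200000:
  k1 = f(0.000000, -1.200000) = -2.160000
  k2 = f(0.120000, -1.459200) = -3.004785
  w ← -1.200000 + 0.24·(-3.004785) = -1.921148
t=0.240000, w=-1.921148:
  k1 = f(0.240000, -1.921148) = -4.843500
  k2 = f(0.360000, -2.502368) = -7.763268
  w ← -1.921148 + 0.24·(-7.763268) = -3.784333
w(0.48) ≈ -3.7843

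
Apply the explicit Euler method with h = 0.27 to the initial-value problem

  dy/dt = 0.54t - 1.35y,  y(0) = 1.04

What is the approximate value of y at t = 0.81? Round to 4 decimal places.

Euler: y_{n+1} = y_n + h·f(t_n, y_n).
t=0.000000, y=1.040000: f=-1.404000 → y ← 1.040000 + 0.27·(-1.404000) = 0.660920
t=0.270000, y=0.660920: f=-0.746442 → y ← 0.660920 + 0.27·(-0.746442) = 0.459381
t=0.540000, y=0.459381: f=-0.328564 → y ← 0.459381 + 0.27·(-0.328564) = 0.370668
y(0.81) ≈ 0.3707

0.3707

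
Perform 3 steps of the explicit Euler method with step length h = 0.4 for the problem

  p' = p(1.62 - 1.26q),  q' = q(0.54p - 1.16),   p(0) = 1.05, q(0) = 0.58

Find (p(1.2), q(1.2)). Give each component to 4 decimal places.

Euler on (p,q): p_{n+1} = p_n + h·p', q_{n+1} = q_n + h·q'.
0.000000: (1.050000, 0.580000); f=(0.933660, -0.343940) → (1.423464, 0.442424)
0.400000: (1.423464, 0.442424); f=(1.512496, -0.173134) → (2.028462, 0.373171)
0.800000: (2.028462, 0.373171); f=(2.332336, -0.024118) → (2.961397, 0.363523)
(p(1.2), q(1.2)) ≈ (2.9614, 0.3635)

2.9614, 0.3635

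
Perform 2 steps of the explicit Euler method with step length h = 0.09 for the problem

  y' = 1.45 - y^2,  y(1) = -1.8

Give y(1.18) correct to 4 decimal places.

-2.1767

Euler: y_{n+1} = y_n + h·f(t_n, y_n).
t=1.000000, y=-1.800000: f=-1.790000 → y ← -1.800000 + 0.09·(-1.790000) = -1.961100
t=1.090000, y=-1.961100: f=-2.395913 → y ← -1.961100 + 0.09·(-2.395913) = -2.176732
y(1.18) ≈ -2.1767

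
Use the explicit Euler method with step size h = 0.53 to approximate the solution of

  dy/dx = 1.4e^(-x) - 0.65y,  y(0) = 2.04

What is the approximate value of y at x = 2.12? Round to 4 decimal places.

Euler: y_{n+1} = y_n + h·f(x_n, y_n).
x=0.000000, y=2.040000: f=0.074000 → y ← 2.040000 + 0.53·0.074000 = 2.079220
x=0.530000, y=2.079220: f=-0.527446 → y ← 2.079220 + 0.53·(-0.527446) = 1.799674
x=1.060000, y=1.799674: f=-0.684750 → y ← 1.799674 + 0.53·(-0.684750) = 1.436756
x=1.590000, y=1.436756: f=-0.648396 → y ← 1.436756 + 0.53·(-0.648396) = 1.093107
y(2.12) ≈ 1.0931

1.0931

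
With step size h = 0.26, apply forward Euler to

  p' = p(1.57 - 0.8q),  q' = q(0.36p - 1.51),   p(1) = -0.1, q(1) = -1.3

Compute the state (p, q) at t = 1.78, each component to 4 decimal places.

Euler on (p,q): p_{n+1} = p_n + h·p', q_{n+1} = q_n + h·q'.
1.000000: (-0.100000, -1.300000); f=(-0.261000, 2.009800) → (-0.167860, -0.777452)
1.260000: (-0.167860, -0.777452); f=(-0.367943, 1.220934) → (-0.263525, -0.460009)
1.520000: (-0.263525, -0.460009); f=(-0.510714, 0.738255) → (-0.396311, -0.268063)
(p(1.78), q(1.78)) ≈ (-0.3963, -0.2681)

-0.3963, -0.2681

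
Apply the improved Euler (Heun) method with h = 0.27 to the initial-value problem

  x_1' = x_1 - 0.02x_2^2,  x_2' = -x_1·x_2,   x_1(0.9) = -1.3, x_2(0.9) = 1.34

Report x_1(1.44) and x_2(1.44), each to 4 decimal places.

Heun on (x_1,x_2): k1 = f(s_n, state_n); k2 = f(s_n + h, state_n + h·k1); state_{n+1} = state_n + (h/2)·(k1 + k2).
0.900000: (-1.300000, 1.340000)
  k1 = (-1.335912, 1.742000)
  predictor → (-1.660696, 1.810340)
  k2 = (-1.726243, 3.006425)
  → (-1.713391, 1.981037)
1.170000: (-1.713391, 1.981037)
  k1 = (-1.791881, 3.394291)
  predictor → (-2.197199, 2.897496)
  k2 = (-2.365108, 6.366375)
  → (-2.274584, 3.298727)
(x_1(1.44), x_2(1.44)) ≈ (-2.2746, 3.2987)

-2.2746, 3.2987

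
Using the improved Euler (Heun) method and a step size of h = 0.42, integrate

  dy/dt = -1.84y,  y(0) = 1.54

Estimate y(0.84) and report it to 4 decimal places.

Heun: k1 = f(t_n, y_n); k2 = f(t_n + h, y_n + h·k1); y_{n+1} = y_n + (h/2)·(k1 + k2).
t=0.000000, y=1.540000:
  k1 = f(0.000000, 1.540000) = -2.833600
  k2 = f(0.420000, 0.349888) = -0.643794
  y ← 1.540000 + (0.42/2)·(-2.833600 + (-0.643794)) = 0.809747
t=0.420000, y=0.809747:
  k1 = f(0.420000, 0.809747) = -1.489935
  k2 = f(0.840000, 0.183975) = -0.338513
  y ← 0.809747 + (0.42/2)·(-1.489935 + (-0.338513)) = 0.425773
y(0.84) ≈ 0.4258

0.4258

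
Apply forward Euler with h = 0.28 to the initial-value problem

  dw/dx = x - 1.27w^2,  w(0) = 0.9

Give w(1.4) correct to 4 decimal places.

0.8440

Euler: w_{n+1} = w_n + h·f(x_n, w_n).
x=0.000000, w=0.900000: f=-1.028700 → w ← 0.900000 + 0.28·(-1.028700) = 0.611964
x=0.280000, w=0.611964: f=-0.195615 → w ← 0.611964 + 0.28·(-0.195615) = 0.557192
x=0.560000, w=0.557192: f=0.165712 → w ← 0.557192 + 0.28·0.165712 = 0.603591
x=0.840000, w=0.603591: f=0.377311 → w ← 0.603591 + 0.28·0.377311 = 0.709238
x=1.120000, w=0.709238: f=0.481166 → w ← 0.709238 + 0.28·0.481166 = 0.843965
w(1.4) ≈ 0.8440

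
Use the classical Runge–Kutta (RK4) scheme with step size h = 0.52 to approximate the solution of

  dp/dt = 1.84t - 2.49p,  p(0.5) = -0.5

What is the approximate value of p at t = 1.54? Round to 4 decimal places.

RK4: k1 = f(t_n, p_n); k2 = f(t_n + h/2, p_n + (h/2)·k1); k3 = f(t_n + h/2, p_n + (h/2)·k2); k4 = f(t_n + h, p_n + h·k3); p_{n+1} = p_n + (h/6)·(k1 + 2k2 + 2k3 + k4).
t=0.500000, p=-0.500000:
  k1 = f(0.500000, -0.500000) = 2.165000
  k2 = f(0.760000, 0.062900) = 1.241779
  k3 = f(0.760000, -0.177137) = 1.839472
  k4 = f(1.020000, 0.456526) = 0.740051
  p ← -0.500000 + (0.52/6)·(k1 + 2k2 + 2k3 + k4) = 0.285855
t=1.020000, p=0.285855:
  k1 = f(1.020000, 0.285855) = 1.165022
  k2 = f(1.280000, 0.588760) = 0.889187
  k3 = f(1.280000, 0.517043) = 1.067762
  k4 = f(1.540000, 0.841091) = 0.739283
  p ← 0.285855 + (0.52/6)·(k1 + 2k2 + 2k3 + k4) = 0.790099
p(1.54) ≈ 0.7901

0.7901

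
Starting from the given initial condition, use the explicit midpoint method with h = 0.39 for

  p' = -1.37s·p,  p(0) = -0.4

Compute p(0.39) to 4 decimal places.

-0.3583

Midpoint: k1 = f(s_n, p_n); k2 = f(s_n + h/2, p_n + (h/2)·k1); p_{n+1} = p_n + h·k2.
s=0.000000, p=-0.400000:
  k1 = f(0.000000, -0.400000) = 0.000000
  k2 = f(0.195000, -0.400000) = 0.106860
  p ← -0.400000 + 0.39·0.106860 = -0.358325
p(0.39) ≈ -0.3583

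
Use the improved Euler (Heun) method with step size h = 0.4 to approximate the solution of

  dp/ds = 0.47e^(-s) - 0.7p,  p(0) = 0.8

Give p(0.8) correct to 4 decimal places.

0.6479

Heun: k1 = f(s_n, p_n); k2 = f(s_n + h, p_n + h·k1); p_{n+1} = p_n + (h/2)·(k1 + k2).
s=0.000000, p=0.800000:
  k1 = f(0.000000, 0.800000) = -0.090000
  k2 = f(0.400000, 0.764000) = -0.219750
  p ← 0.800000 + (0.4/2)·(-0.090000 + (-0.219750)) = 0.738050
s=0.400000, p=0.738050:
  k1 = f(0.400000, 0.738050) = -0.201585
  k2 = f(0.800000, 0.657416) = -0.249007
  p ← 0.738050 + (0.4/2)·(-0.201585 + (-0.249007)) = 0.647932
p(0.8) ≈ 0.6479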